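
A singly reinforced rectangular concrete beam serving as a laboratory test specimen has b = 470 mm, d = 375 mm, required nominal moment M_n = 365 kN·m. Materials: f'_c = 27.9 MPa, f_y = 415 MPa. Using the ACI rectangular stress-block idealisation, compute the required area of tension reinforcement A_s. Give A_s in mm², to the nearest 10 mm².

A_s ≈ 2710 mm²

With M_n = 0.85 f'_c a b (d − a/2), solve the quadratic for a:
a = d − √(d² − 2M_n/(0.85 f'_c b)) = 375 − √(375² − 2 × 365×10⁶/(0.85 × 27.9 × 470)) = 100.90 mm.
A_s = 0.85 f'_c a b / f_y = 0.85 × 27.9 × 100.90 × 470 / 415 = 2710.0 mm².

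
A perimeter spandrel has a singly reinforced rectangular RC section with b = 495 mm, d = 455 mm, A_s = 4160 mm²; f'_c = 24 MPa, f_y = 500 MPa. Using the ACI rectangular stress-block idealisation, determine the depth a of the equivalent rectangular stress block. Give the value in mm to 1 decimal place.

T = A_s f_y = 4160 × 500 = 2080000 N = 2080 kN.
Setting C = 0.85 f'_c a b equal to T: a = 2080000/(0.85 × 24 × 495) = 206.0 mm.

a ≈ 206.0 mm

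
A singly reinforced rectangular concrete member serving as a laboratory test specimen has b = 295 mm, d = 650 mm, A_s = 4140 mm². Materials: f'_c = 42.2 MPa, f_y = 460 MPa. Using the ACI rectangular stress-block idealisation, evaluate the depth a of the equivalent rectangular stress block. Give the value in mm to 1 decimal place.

a ≈ 180.0 mm

T = A_s f_y = 4140 × 460 = 1904400 N = 1904.4 kN.
Setting C = 0.85 f'_c a b equal to T: a = 1904400/(0.85 × 42.2 × 295) = 180.0 mm.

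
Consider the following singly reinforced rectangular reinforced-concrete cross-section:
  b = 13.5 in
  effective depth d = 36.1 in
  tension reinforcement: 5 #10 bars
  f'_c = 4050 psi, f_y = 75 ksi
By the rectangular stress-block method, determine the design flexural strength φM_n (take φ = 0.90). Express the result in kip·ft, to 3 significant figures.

A_s = 5 × 1.27 = 6.35 in².
T = A_s f_y = 6.35 × 75 = 476.25 kips.
a = T/(0.85 f'_c b) = 476.25/(0.85 × 4.05 × 13.5) = 10.248 in.
M_n = T(d − a/2) = 476.25 × (36.1 − 5.124) = 14752.3 kip·in = 14752.3/12 = 1229.36 kip·ft.
φM_n = 0.90 × 1229.36 = 1106.42 kip·ft.

φM_n ≈ 1110 kip·ft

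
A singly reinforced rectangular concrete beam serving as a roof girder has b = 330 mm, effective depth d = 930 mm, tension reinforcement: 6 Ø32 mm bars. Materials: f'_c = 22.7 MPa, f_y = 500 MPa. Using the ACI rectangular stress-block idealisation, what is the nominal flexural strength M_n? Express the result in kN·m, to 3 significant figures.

M_n ≈ 1790 kN·m

A_s = 6 × 804 = 4824 mm².
T = A_s f_y = 4824 × 500 = 2412000 N = 2412 kN.
From C = T: a = T/(0.85 f'_c b) = 2412000/(0.85 × 22.7 × 330) = 378.81 mm.
M_n = T(d − a/2) = 2412 kN × (930 − 189.405) mm = 1786.32 kN·m.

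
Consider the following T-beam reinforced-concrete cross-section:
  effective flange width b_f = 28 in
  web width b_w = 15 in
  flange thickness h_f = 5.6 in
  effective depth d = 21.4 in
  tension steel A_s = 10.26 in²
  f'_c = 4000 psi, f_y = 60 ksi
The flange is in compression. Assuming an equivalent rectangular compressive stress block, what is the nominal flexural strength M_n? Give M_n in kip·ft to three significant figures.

Tension: T = A_s f_y = 10.26 × 60 = 615.6 kips.
Try a within the flange: a = T/(0.85 f'_c b_f) = 615.6/(0.85 × 4 × 28) = 6.466 in.
a = 6.466 > h_f = 5.6 in: the block extends into the web. Split into flange-overhang and web parts.
C_f = 0.85 f'_c (b_f − b_w) h_f = 0.85 × 4 × (28 − 15) × 5.6 = 247.5 kips.
Remaining web compression depth: a_w = (T − C_f)/(0.85 f'_c b_w) = (615.6 − 247.5)/(0.85 × 4 × 15) = 7.218 in.
M_n = C_f(d − h_f/2) + (T − C_f)(d − a_w/2) = 247.5 × (21.4 − 2.8) + 368.1 × (21.4 − 3.609) = 4603.5 + 6548.9 = 11152.4 kip·in.
M_n = 11152.4/12 = 929.37 kip·ft.

M_n ≈ 929 kip·ft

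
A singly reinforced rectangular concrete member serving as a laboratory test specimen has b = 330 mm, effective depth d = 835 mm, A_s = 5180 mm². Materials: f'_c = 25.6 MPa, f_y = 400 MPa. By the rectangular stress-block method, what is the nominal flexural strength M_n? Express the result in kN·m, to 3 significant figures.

T = A_s f_y = 5180 × 400 = 2072000 N = 2072 kN.
From C = T: a = T/(0.85 f'_c b) = 2072000/(0.85 × 25.6 × 330) = 288.55 mm.
M_n = T(d − a/2) = 2072 kN × (835 − 144.275) mm = 1431.18 kN·m.

M_n ≈ 1430 kN·m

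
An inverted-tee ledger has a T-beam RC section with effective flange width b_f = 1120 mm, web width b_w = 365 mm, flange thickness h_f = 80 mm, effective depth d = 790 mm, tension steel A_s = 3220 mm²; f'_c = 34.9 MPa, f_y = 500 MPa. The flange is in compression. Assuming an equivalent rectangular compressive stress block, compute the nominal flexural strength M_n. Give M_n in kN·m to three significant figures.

Tension: T = A_s f_y = 3220 × 500 = 1610000 N.
Try a within the flange: a = T/(0.85 f'_c b_f) = 1610000/(0.85 × 34.9 × 1120) = 48.46 mm.
Since a = 48.46 ≤ h_f = 80 mm, the stress block lies entirely in the flange; analyse as a rectangular beam of width b_f.
M_n = T(d − a/2) = 1610000 × (790 − 24.23) = 1232.89 × 10⁶ N·mm.
M_n = 1232.89 kN·m.

M_n ≈ 1230 kN·m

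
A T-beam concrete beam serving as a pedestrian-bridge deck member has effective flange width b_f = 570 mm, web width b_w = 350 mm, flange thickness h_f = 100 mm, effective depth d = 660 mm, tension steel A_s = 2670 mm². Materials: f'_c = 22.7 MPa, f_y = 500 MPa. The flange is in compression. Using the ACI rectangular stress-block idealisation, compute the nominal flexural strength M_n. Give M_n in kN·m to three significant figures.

Tension: T = A_s f_y = 2670 × 500 = 1335000 N.
Try a within the flange: a = T/(0.85 f'_c b_f) = 1335000/(0.85 × 22.7 × 570) = 121.38 mm.
a = 121.38 > h_f = 100 mm: the block extends into the web. Split into flange-overhang and web parts.
C_f = 0.85 f'_c (b_f − b_w) h_f = 0.85 × 22.7 × (570 − 350) × 100 = 424490 N.
Remaining web compression depth: a_w = (T − C_f)/(0.85 f'_c b_w) = (1335000 − 424490)/(0.85 × 22.7 × 350) = 134.83 mm.
M_n = C_f(d − h_f/2) + (T − C_f)(d − a_w/2) = 424490 × (660 − 50) + 910510 × (660 − 67.415) = 258.94 + 539.55 = 798.49 × 10⁶ N·mm.
M_n = 798.49 kN·m.

M_n ≈ 798 kN·m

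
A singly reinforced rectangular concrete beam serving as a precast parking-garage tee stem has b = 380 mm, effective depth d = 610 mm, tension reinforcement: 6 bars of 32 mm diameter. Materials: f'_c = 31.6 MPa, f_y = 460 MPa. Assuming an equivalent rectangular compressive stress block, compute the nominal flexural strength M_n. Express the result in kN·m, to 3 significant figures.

A_s = 6 × 804 = 4824 mm².
T = A_s f_y = 4824 × 460 = 2219040 N = 2219.04 kN.
From C = T: a = T/(0.85 f'_c b) = 2219040/(0.85 × 31.6 × 380) = 217.41 mm.
M_n = T(d − a/2) = 2219.04 kN × (610 − 108.705) mm = 1112.39 kN·m.

M_n ≈ 1110 kN·m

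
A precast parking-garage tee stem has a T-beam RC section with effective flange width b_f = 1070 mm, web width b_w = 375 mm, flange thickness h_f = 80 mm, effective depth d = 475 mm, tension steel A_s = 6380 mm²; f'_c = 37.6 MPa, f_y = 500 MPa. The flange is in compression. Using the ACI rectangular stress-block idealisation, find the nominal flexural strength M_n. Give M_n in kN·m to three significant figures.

M_n ≈ 1360 kN·m

Tension: T = A_s f_y = 6380 × 500 = 3190000 N.
Try a within the flange: a = T/(0.85 f'_c b_f) = 3190000/(0.85 × 37.6 × 1070) = 93.28 mm.
a = 93.28 > h_f = 80 mm: the block extends into the web. Split into flange-overhang and web parts.
C_f = 0.85 f'_c (b_f − b_w) h_f = 0.85 × 37.6 × (1070 − 375) × 80 = 1776976 N.
Remaining web compression depth: a_w = (T − C_f)/(0.85 f'_c b_w) = (3190000 − 1776976)/(0.85 × 37.6 × 375) = 117.90 mm.
M_n = C_f(d − h_f/2) + (T − C_f)(d − a_w/2) = 1776976 × (475 − 40) + 1413024 × (475 − 58.95) = 772.98 + 587.89 = 1360.87 × 10⁶ N·mm.
M_n = 1360.87 kN·m.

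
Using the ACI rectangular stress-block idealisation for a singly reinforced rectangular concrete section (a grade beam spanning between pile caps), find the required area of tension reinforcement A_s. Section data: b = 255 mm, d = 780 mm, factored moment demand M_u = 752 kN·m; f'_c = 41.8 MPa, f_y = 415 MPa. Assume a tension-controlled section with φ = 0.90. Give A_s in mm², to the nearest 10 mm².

M_n = M_u/φ = 752/0.90 = 835.556 kN·m.
With M_n = 0.85 f'_c a b (d − a/2), solve the quadratic for a:
a = d − √(d² − 2M_n/(0.85 f'_c b)) = 780 − √(780² − 2 × 835.556×10⁶/(0.85 × 41.8 × 255)) = 128.88 mm.
A_s = 0.85 f'_c a b / f_y = 0.85 × 41.8 × 128.88 × 255 / 415 = 2813.7 mm².

A_s ≈ 2810 mm²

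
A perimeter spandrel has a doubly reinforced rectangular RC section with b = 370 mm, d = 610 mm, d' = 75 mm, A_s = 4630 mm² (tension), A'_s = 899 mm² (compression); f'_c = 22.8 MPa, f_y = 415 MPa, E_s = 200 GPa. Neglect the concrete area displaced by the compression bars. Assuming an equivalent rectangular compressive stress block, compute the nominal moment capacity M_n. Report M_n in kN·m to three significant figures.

M_n ≈ 977 kN·m

Assume both tension and compression steel yield.
Net tension couple steel: A_s − A'_s = 3731 mm².
a = (A_s − A'_s) f_y / (0.85 f'_c b) = 1548365/(0.85 × 22.8 × 370) = 215.93 mm.
c = a/β₁ = 215.93/0.85 = 254.04 mm; ε'_s = 0.003(c − d')/c = 0.0021 ≥ f_y/E_s = 0.0021, so compression steel does yield.
M_n = (A_s − A'_s) f_y (d − a/2) + A'_s f_y (d − d') = [1548365 × (610 − 107.965) + 373085 × (610 − 75)] × 10⁻⁶ = 777.33 + 199.60 = 976.93 kN·m.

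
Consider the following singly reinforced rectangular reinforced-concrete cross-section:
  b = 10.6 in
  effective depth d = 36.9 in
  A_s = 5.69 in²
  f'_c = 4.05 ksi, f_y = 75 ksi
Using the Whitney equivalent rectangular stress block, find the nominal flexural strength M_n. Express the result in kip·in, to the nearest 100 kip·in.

M_n ≈ 13300 kip·in

T = A_s f_y = 5.69 × 75 = 426.75 kips.
a = T/(0.85 f'_c b) = 426.75/(0.85 × 4.05 × 10.6) = 11.695 in.
M_n = T(d − a/2) = 426.75 × (36.9 − 5.8475) = 13251.7 kip·in.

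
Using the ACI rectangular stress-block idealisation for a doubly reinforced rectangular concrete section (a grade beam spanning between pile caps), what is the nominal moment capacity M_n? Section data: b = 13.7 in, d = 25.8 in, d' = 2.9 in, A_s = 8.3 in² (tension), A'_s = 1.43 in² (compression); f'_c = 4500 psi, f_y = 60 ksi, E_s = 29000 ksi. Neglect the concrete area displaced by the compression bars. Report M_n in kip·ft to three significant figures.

M_n ≈ 915 kip·ft

Assume both steels yield.
a = (A_s − A'_s) f_y/(0.85 f'_c b) = (8.3 − 1.43) × 60/(0.85 × 4.5 × 13.7) = 7.866 in.
c = a/β₁ = 7.866/0.825 = 9.535 in; ε'_s = 0.003(c − d')/c = 0.0021 ≥ ε_y = 0.0021, so the compression steel yields.
M_n = (A_s − A'_s) f_y (d − a/2) + A'_s f_y (d − d') = 412.2 × (25.8 − 3.933) + 85.8 × (25.8 − 2.9) = 9013.6 + 1964.8 = 10978.4 kip·in = 10978.4/12 = 914.87 kip·ft.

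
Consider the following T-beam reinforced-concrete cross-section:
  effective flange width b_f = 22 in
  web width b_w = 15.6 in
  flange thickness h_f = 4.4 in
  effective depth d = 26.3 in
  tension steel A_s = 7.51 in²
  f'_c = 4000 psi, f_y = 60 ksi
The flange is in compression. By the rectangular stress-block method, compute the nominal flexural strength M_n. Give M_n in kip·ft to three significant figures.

M_n ≈ 871 kip·ft

Tension: T = A_s f_y = 7.51 × 60 = 450.6 kips.
Try a within the flange: a = T/(0.85 f'_c b_f) = 450.6/(0.85 × 4 × 22) = 6.024 in.
a = 6.024 > h_f = 4.4 in: the block extends into the web. Split into flange-overhang and web parts.
C_f = 0.85 f'_c (b_f − b_w) h_f = 0.85 × 4 × (22 − 15.6) × 4.4 = 95.7 kips.
Remaining web compression depth: a_w = (T − C_f)/(0.85 f'_c b_w) = (450.6 − 95.7)/(0.85 × 4 × 15.6) = 6.691 in.
M_n = C_f(d − h_f/2) + (T − C_f)(d − a_w/2) = 95.7 × (26.3 − 2.2) + 354.9 × (26.3 − 3.3455) = 2306.4 + 8146.6 = 10453.0 kip·in.
M_n = 10453.0/12 = 871.08 kip·ft.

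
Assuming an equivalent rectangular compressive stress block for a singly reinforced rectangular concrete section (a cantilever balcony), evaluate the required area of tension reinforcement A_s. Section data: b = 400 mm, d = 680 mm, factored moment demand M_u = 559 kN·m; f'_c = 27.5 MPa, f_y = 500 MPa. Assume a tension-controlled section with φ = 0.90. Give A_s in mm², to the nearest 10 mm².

M_n = M_u/φ = 559/0.90 = 621.111 kN·m.
With M_n = 0.85 f'_c a b (d − a/2), solve the quadratic for a:
a = d − √(d² − 2M_n/(0.85 f'_c b)) = 680 − √(680² − 2 × 621.111×10⁶/(0.85 × 27.5 × 400)) = 105.94 mm.
A_s = 0.85 f'_c a b / f_y = 0.85 × 27.5 × 105.94 × 400 / 500 = 1981.1 mm².

A_s ≈ 1980 mm²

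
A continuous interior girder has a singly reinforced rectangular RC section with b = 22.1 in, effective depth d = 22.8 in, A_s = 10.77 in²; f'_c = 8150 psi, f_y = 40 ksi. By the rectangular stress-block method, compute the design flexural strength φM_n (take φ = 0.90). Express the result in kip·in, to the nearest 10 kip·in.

T = A_s f_y = 10.77 × 40 = 430.8 kips.
a = T/(0.85 f'_c b) = 430.8/(0.85 × 8.15 × 22.1) = 2.814 in.
M_n = T(d − a/2) = 430.8 × (22.8 − 1.407) = 9216.1 kip·in.
φM_n = 0.90 × 9216.1 = 8294.5 kip·in.

φM_n ≈ 8290 kip·in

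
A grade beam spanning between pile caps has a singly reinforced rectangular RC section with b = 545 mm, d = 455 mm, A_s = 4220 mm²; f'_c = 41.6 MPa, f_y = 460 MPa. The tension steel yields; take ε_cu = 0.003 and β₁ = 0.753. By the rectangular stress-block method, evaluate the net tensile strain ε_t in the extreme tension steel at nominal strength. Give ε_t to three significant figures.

a = A_s f_y/(0.85 f'_c b) = 100.73 mm.
β₁ = 0.753, so c = a/β₁ = 100.73/0.753 = 133.77 mm.
From the linear strain diagram with ε_cu = 0.003: ε_t = 0.003 (d − c)/c = 0.003 × (455 − 133.77)/133.77 = 0.00720.
Since ε_t ≥ 0.005, the section is tension-controlled.

ε_t ≈ 0.00720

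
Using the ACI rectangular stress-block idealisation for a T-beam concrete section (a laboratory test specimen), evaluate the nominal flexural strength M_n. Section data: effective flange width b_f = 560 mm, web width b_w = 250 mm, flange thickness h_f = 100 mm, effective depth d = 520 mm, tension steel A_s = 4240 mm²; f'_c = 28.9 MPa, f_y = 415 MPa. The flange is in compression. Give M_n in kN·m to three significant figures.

M_n ≈ 796 kN·m

Tension: T = A_s f_y = 4240 × 415 = 1759600 N.
Try a within the flange: a = T/(0.85 f'_c b_f) = 1759600/(0.85 × 28.9 × 560) = 127.91 mm.
a = 127.91 > h_f = 100 mm: the block extends into the web. Split into flange-overhang and web parts.
C_f = 0.85 f'_c (b_f − b_w) h_f = 0.85 × 28.9 × (560 − 250) × 100 = 761515 N.
Remaining web compression depth: a_w = (T − C_f)/(0.85 f'_c b_w) = (1759600 − 761515)/(0.85 × 28.9 × 250) = 162.52 mm.
M_n = C_f(d − h_f/2) + (T − C_f)(d − a_w/2) = 761515 × (520 − 50) + 998085 × (520 − 81.26) = 357.91 + 437.90 = 795.81 × 10⁶ N·mm.
M_n = 795.81 kN·m.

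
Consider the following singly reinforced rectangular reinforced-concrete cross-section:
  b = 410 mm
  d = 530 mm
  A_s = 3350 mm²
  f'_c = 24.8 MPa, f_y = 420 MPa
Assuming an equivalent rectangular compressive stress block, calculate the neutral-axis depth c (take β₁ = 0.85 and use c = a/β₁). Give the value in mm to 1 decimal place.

c ≈ 191.5 mm

T = A_s f_y = 3350 × 420 = 1407000 N = 1407 kN.
Setting C = 0.85 f'_c a b equal to T: a = 1407000/(0.85 × 24.8 × 410) = 162.794 mm.
With β₁ = 0.85, c = a/β₁ = 162.794/0.85 = 191.5 mm.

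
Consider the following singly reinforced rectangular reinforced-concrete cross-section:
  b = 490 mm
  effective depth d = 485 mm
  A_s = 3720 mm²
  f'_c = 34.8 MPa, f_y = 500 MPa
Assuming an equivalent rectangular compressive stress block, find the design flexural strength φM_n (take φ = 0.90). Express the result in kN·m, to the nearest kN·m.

T = A_s f_y = 3720 × 500 = 1860000 N = 1860 kN.
From C = T: a = T/(0.85 f'_c b) = 1860000/(0.85 × 34.8 × 490) = 128.33 mm.
M_n = T(d − a/2) = 1860 kN × (485 − 64.165) mm = 782.75 kN·m.
φM_n = 0.90 × 782.75 = 704.48 kN·m.

φM_n ≈ 704 kN·m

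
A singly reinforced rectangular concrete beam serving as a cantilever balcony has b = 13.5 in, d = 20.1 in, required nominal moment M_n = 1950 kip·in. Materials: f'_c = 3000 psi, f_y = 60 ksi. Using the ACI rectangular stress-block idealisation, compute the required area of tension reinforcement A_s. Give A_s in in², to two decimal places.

From M_n = 0.85 f'_c a b (d − a/2):
a = d − √(d² − 2M_n/(0.85 f'_c b)) = 20.1 − √(20.1² − 2 × 1950/(0.85 × 3 × 13.5)) = 3.049 in.
A_s = 0.85 f'_c a b / f_y = 0.85 × 3 × 3.049 × 13.5 / 60 = 1.749 in².

A_s ≈ 1.75 in²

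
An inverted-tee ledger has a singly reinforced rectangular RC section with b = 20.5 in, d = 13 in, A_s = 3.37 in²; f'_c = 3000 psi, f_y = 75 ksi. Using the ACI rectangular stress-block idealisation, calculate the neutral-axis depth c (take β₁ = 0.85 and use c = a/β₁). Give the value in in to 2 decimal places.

T = A_s f_y = 3.37 × 75 = 252.75 kips.
a = T/(0.85 f'_c b) = 252.75/(0.85 × 3 × 20.5) = 4.8350 in.
With β₁ = 0.85, c = a/β₁ = 4.8350/0.85 = 5.69 in.

c ≈ 5.69 in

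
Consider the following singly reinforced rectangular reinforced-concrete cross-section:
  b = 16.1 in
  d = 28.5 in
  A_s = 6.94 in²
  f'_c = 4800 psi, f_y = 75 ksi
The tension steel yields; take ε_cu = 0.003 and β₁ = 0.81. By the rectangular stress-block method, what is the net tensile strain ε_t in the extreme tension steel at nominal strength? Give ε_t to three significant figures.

a = A_s f_y/(0.85 f'_c b) = 7.924 in.
β₁ = 0.81, so c = a/β₁ = 7.924/0.81 = 9.783 in.
From the linear strain diagram with ε_cu = 0.003: ε_t = 0.003 (d − c)/c = 0.003 × (28.5 − 9.783)/9.783 = 0.00574.
Since ε_t ≥ 0.005, the section is tension-controlled.

ε_t ≈ 0.00574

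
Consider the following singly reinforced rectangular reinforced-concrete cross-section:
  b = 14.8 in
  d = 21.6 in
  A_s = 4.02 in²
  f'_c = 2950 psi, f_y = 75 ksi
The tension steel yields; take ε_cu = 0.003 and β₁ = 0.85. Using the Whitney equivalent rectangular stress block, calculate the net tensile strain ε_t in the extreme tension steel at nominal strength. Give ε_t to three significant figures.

a = A_s f_y/(0.85 f'_c b) = 8.124 in.
β₁ = 0.85, so c = a/β₁ = 8.124/0.85 = 9.558 in.
From the linear strain diagram with ε_cu = 0.003: ε_t = 0.003 (d − c)/c = 0.003 × (21.6 − 9.558)/9.558 = 0.00378.
ε_t < 0.004 — the section is over-reinforced for flexure under ACI limits.

ε_t ≈ 0.00378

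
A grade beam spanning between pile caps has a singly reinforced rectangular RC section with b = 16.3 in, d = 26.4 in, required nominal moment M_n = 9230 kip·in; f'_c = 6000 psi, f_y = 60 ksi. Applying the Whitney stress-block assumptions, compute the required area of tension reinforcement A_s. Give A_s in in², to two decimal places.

A_s ≈ 6.38 in²

From M_n = 0.85 f'_c a b (d − a/2):
a = d − √(d² − 2M_n/(0.85 f'_c b)) = 26.4 − √(26.4² − 2 × 9230/(0.85 × 6 × 16.3)) = 4.608 in.
A_s = 0.85 f'_c a b / f_y = 0.85 × 6 × 4.608 × 16.3 / 60 = 6.384 in².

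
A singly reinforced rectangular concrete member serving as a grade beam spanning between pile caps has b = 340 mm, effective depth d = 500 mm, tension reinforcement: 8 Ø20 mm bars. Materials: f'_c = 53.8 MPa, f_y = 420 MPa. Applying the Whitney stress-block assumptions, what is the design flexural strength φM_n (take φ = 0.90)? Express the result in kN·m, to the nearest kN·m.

A_s = 8 × 314 = 2512 mm².
T = A_s f_y = 2512 × 420 = 1055040 N = 1055.04 kN.
From C = T: a = T/(0.85 f'_c b) = 1055040/(0.85 × 53.8 × 340) = 67.86 mm.
M_n = T(d − a/2) = 1055.04 kN × (500 − 33.93) mm = 491.72 kN·m.
φM_n = 0.90 × 491.72 = 442.55 kN·m.

φM_n ≈ 443 kN·m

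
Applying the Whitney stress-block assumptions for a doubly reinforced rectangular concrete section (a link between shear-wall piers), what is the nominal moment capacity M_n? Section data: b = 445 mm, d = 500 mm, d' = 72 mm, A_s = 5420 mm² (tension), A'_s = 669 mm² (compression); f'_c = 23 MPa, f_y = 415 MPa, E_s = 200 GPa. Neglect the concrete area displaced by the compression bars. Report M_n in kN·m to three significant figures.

Assume both tension and compression steel yield.
Net tension couple steel: A_s − A'_s = 4751 mm².
a = (A_s − A'_s) f_y / (0.85 f'_c b) = 1971665/(0.85 × 23 × 445) = 226.63 mm.
c = a/β₁ = 226.63/0.85 = 266.62 mm; ε'_s = 0.003(c − d')/c = 0.0022 ≥ f_y/E_s = 0.0021, so compression steel does yield.
M_n = (A_s − A'_s) f_y (d − a/2) + A'_s f_y (d − d') = [1971665 × (500 − 113.315) + 277635 × (500 − 72)] × 10⁻⁶ = 762.41 + 118.83 = 881.24 kN·m.

M_n ≈ 881 kN·m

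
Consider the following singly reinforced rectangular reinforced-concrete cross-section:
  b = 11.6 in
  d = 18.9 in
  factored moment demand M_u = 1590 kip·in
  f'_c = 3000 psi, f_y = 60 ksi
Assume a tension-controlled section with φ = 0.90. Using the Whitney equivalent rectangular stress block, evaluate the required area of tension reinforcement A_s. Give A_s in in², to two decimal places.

A_s ≈ 1.72 in²

M_n = M_u/φ = 1590/0.90 = 1766.67 kip·in.
From M_n = 0.85 f'_c a b (d − a/2):
a = d − √(d² − 2M_n/(0.85 f'_c b)) = 18.9 − √(18.9² − 2 × 1766.67/(0.85 × 3 × 11.6)) = 3.481 in.
A_s = 0.85 f'_c a b / f_y = 0.85 × 3 × 3.481 × 11.6 / 60 = 1.716 in².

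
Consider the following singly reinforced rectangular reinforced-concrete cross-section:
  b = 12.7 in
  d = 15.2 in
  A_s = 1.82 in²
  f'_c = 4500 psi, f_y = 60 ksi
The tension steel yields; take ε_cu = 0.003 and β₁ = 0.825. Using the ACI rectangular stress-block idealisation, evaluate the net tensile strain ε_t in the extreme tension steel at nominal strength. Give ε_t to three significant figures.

a = A_s f_y/(0.85 f'_c b) = 2.248 in.
β₁ = 0.825, so c = a/β₁ = 2.248/0.825 = 2.725 in.
From the linear strain diagram with ε_cu = 0.003: ε_t = 0.003 (d − c)/c = 0.003 × (15.2 − 2.725)/2.725 = 0.0137.
Since ε_t ≥ 0.005, the section is tension-controlled.

ε_t ≈ 0.0137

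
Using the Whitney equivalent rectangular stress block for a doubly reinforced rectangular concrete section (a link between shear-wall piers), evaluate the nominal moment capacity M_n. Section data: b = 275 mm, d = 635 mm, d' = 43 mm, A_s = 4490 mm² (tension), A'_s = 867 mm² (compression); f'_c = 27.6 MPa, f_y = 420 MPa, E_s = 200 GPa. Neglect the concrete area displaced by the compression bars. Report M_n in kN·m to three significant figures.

Assume both tension and compression steel yield.
Net tension couple steel: A_s − A'_s = 3623 mm².
a = (A_s − A'_s) f_y / (0.85 f'_c b) = 1521660/(0.85 × 27.6 × 275) = 235.86 mm.
c = a/β₁ = 235.86/0.85 = 277.48 mm; ε'_s = 0.003(c − d')/c = 0.0025 ≥ f_y/E_s = 0.0021, so compression steel does yield.
M_n = (A_s − A'_s) f_y (d − a/2) + A'_s f_y (d − d') = [1521660 × (635 − 117.93) + 364140 × (635 − 43)] × 10⁻⁶ = 786.80 + 215.57 = 1002.37 kN·m.

M_n ≈ 1000 kN·m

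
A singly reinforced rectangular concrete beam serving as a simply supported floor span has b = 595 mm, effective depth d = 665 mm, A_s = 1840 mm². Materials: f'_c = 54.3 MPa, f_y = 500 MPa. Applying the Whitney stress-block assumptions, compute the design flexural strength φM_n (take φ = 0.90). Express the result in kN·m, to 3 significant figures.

T = A_s f_y = 1840 × 500 = 920000 N = 920 kN.
From C = T: a = T/(0.85 f'_c b) = 920000/(0.85 × 54.3 × 595) = 33.50 mm.
M_n = T(d − a/2) = 920 kN × (665 − 16.75) mm = 596.39 kN·m.
φM_n = 0.90 × 596.39 = 536.75 kN·m.

φM_n ≈ 537 kN·m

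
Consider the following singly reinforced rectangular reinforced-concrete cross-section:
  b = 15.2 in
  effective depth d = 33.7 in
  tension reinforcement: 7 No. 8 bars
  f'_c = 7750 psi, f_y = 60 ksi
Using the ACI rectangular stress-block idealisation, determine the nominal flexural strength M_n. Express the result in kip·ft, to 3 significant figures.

A_s = 7 × 0.79 = 5.53 in².
T = A_s f_y = 5.53 × 60 = 331.8 kips.
a = T/(0.85 f'_c b) = 331.8/(0.85 × 7.75 × 15.2) = 3.314 in.
M_n = T(d − a/2) = 331.8 × (33.7 − 1.657) = 10631.9 kip·in = 10631.9/12 = 885.99 kip·ft.

M_n ≈ 886 kip·ft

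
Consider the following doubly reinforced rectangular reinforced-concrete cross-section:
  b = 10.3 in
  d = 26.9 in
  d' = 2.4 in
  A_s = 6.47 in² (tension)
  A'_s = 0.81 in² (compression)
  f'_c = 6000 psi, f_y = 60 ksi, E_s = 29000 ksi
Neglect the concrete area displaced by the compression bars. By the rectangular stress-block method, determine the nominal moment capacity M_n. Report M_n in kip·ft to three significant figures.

M_n ≈ 769 kip·ft

Assume both steels yield.
a = (A_s − A'_s) f_y/(0.85 f'_c b) = (6.47 − 0.81) × 60/(0.85 × 6 × 10.3) = 6.465 in.
c = a/β₁ = 6.465/0.75 = 8.620 in; ε'_s = 0.003(c − d')/c = 0.0022 ≥ ε_y = 0.0021, so the compression steel yields.
M_n = (A_s − A'_s) f_y (d − a/2) + A'_s f_y (d − d') = 339.6 × (26.9 − 3.2325) + 48.6 × (26.9 − 2.4) = 8037.5 + 1190.7 = 9228.2 kip·in = 9228.2/12 = 769.02 kip·ft.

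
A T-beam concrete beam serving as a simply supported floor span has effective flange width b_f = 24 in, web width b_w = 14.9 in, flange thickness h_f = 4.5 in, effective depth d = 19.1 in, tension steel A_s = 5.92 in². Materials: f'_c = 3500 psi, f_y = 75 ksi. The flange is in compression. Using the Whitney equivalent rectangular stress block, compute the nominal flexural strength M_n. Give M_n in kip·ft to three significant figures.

Tension: T = A_s f_y = 5.92 × 75 = 444 kips.
Try a within the flange: a = T/(0.85 f'_c b_f) = 444/(0.85 × 3.5 × 24) = 6.218 in.
a = 6.218 > h_f = 4.5 in: the block extends into the web. Split into flange-overhang and web parts.
C_f = 0.85 f'_c (b_f − b_w) h_f = 0.85 × 3.5 × (24 − 14.9) × 4.5 = 121.8 kips.
Remaining web compression depth: a_w = (T − C_f)/(0.85 f'_c b_w) = (444 − 121.8)/(0.85 × 3.5 × 14.9) = 7.269 in.
M_n = C_f(d − h_f/2) + (T − C_f)(d − a_w/2) = 121.8 × (19.1 − 2.25) + 322.2 × (19.1 − 3.6345) = 2052.3 + 4983.0 = 7035.3 kip·in.
M_n = 7035.3/12 = 586.28 kip·ft.

M_n ≈ 586 kip·ft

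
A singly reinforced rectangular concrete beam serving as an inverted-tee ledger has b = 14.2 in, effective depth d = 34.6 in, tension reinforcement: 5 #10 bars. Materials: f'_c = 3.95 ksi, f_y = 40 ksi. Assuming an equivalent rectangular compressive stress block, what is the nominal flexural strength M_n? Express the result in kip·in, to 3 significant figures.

A_s = 5 × 1.27 = 6.35 in².
T = A_s f_y = 6.35 × 40 = 254 kips.
a = T/(0.85 f'_c b) = 254/(0.85 × 3.95 × 14.2) = 5.328 in.
M_n = T(d − a/2) = 254 × (34.6 − 2.664) = 8111.7 kip·in.

M_n ≈ 8110 kip·in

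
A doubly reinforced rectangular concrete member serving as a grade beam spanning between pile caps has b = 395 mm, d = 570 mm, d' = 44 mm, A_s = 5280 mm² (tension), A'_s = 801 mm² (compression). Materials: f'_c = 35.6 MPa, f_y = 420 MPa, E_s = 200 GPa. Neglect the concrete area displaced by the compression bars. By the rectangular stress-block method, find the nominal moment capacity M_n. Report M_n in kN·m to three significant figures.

Assume both tension and compression steel yield.
Net tension couple steel: A_s − A'_s = 4479 mm².
a = (A_s − A'_s) f_y / (0.85 f'_c b) = 1881180/(0.85 × 35.6 × 395) = 157.39 mm.
c = a/β₁ = 157.39/0.796 = 197.73 mm; ε'_s = 0.003(c − d')/c = 0.0023 ≥ f_y/E_s = 0.0021, so compression steel does yield.
M_n = (A_s − A'_s) f_y (d − a/2) + A'_s f_y (d − d') = [1881180 × (570 − 78.695) + 336420 × (570 − 44)] × 10⁻⁶ = 924.23 + 176.96 = 1101.19 kN·m.

M_n ≈ 1100 kN·m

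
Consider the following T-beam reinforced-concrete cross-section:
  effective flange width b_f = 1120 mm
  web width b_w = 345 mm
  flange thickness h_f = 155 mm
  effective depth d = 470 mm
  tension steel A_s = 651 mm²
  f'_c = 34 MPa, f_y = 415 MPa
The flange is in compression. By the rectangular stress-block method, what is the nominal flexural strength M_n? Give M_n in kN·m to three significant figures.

M_n ≈ 126 kN·m

Tension: T = A_s f_y = 651 × 415 = 270165 N.
Try a within the flange: a = T/(0.85 f'_c b_f) = 270165/(0.85 × 34 × 1120) = 8.35 mm.
Since a = 8.35 ≤ h_f = 155 mm, the stress block lies entirely in the flange; analyse as a rectangular beam of width b_f.
M_n = T(d − a/2) = 270165 × (470 − 4.175) = 125.85 × 10⁶ N·mm.
M_n = 125.85 kN·m.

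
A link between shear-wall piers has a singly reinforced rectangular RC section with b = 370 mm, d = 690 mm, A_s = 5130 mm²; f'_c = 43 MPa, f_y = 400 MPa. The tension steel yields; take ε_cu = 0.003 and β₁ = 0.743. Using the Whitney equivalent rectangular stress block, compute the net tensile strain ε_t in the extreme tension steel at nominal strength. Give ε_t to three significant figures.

ε_t ≈ 0.00714

a = A_s f_y/(0.85 f'_c b) = 151.74 mm.
β₁ = 0.743, so c = a/β₁ = 151.74/0.743 = 204.23 mm.
From the linear strain diagram with ε_cu = 0.003: ε_t = 0.003 (d − c)/c = 0.003 × (690 − 204.23)/204.23 = 0.00714.
Since ε_t ≥ 0.005, the section is tension-controlled.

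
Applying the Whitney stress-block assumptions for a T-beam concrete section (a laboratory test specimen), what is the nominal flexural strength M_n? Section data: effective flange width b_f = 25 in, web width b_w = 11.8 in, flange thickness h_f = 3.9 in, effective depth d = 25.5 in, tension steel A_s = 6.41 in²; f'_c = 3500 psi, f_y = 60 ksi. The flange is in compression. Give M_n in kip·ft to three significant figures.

M_n ≈ 729 kip·ft

Tension: T = A_s f_y = 6.41 × 60 = 384.6 kips.
Try a within the flange: a = T/(0.85 f'_c b_f) = 384.6/(0.85 × 3.5 × 25) = 5.171 in.
a = 5.171 > h_f = 3.9 in: the block extends into the web. Split into flange-overhang and web parts.
C_f = 0.85 f'_c (b_f − b_w) h_f = 0.85 × 3.5 × (25 − 11.8) × 3.9 = 153.2 kips.
Remaining web compression depth: a_w = (T − C_f)/(0.85 f'_c b_w) = (384.6 − 153.2)/(0.85 × 3.5 × 11.8) = 6.592 in.
M_n = C_f(d − h_f/2) + (T − C_f)(d − a_w/2) = 153.2 × (25.5 − 1.95) + 231.4 × (25.5 − 3.296) = 3607.9 + 5138.0 = 8745.9 kip·in.
M_n = 8745.9/12 = 728.83 kip·ft.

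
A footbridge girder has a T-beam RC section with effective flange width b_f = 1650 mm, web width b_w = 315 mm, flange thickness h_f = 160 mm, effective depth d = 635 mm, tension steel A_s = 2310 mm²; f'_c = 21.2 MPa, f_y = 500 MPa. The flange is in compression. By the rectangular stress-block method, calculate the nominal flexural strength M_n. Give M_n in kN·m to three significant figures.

Tension: T = A_s f_y = 2310 × 500 = 1155000 N.
Try a within the flange: a = T/(0.85 f'_c b_f) = 1155000/(0.85 × 21.2 × 1650) = 38.85 mm.
Since a = 38.85 ≤ h_f = 160 mm, the stress block lies entirely in the flange; analyse as a rectangular beam of width b_f.
M_n = T(d − a/2) = 1155000 × (635 − 19.425) = 710.99 × 10⁶ N·mm.
M_n = 710.99 kN·m.

M_n ≈ 711 kN·m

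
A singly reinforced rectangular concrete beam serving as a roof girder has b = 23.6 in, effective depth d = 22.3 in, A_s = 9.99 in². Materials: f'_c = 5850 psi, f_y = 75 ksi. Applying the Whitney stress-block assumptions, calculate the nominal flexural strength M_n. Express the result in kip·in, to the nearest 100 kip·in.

M_n ≈ 14300 kip·in

T = A_s f_y = 9.99 × 75 = 749.25 kips.
a = T/(0.85 f'_c b) = 749.25/(0.85 × 5.85 × 23.6) = 6.385 in.
M_n = T(d − a/2) = 749.25 × (22.3 − 3.1925) = 14316.3 kip·in.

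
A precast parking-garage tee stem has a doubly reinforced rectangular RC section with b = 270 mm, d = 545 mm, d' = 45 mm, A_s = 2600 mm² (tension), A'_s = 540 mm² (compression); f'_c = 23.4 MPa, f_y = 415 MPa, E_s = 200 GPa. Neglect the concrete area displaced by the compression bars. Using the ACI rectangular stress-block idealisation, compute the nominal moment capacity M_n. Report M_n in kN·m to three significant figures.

Assume both tension and compression steel yield.
Net tension couple steel: A_s − A'_s = 2060 mm².
a = (A_s − A'_s) f_y / (0.85 f'_c b) = 854900/(0.85 × 23.4 × 270) = 159.19 mm.
c = a/β₁ = 159.19/0.85 = 187.28 mm; ε'_s = 0.003(c − d')/c = 0.0023 ≥ f_y/E_s = 0.0021, so compression steel does yield.
M_n = (A_s − A'_s) f_y (d − a/2) + A'_s f_y (d − d') = [854900 × (545 − 79.595) + 224100 × (545 − 45)] × 10⁻⁶ = 397.87 + 112.05 = 509.92 kN·m.

M_n ≈ 510 kN·m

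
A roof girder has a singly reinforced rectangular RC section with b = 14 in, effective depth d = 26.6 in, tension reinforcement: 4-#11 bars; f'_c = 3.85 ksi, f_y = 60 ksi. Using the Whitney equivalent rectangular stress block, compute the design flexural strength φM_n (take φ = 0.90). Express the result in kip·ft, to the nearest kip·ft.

A_s = 4 × 1.56 = 6.24 in².
T = A_s f_y = 6.24 × 60 = 374.4 kips.
a = T/(0.85 f'_c b) = 374.4/(0.85 × 3.85 × 14) = 8.172 in.
M_n = T(d − a/2) = 374.4 × (26.6 − 4.086) = 8429.2 kip·in = 8429.2/12 = 702.43 kip·ft.
φM_n = 0.90 × 702.43 = 632.19 kip·ft.

φM_n ≈ 632 kip·ft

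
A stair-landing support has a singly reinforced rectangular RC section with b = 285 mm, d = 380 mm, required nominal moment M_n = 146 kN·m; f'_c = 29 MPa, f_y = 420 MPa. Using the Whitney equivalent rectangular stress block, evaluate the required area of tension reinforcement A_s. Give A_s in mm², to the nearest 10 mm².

A_s ≈ 990 mm²

With M_n = 0.85 f'_c a b (d − a/2), solve the quadratic for a:
a = d − √(d² − 2M_n/(0.85 f'_c b)) = 380 − √(380² − 2 × 146×10⁶/(0.85 × 29 × 285)) = 59.32 mm.
A_s = 0.85 f'_c a b / f_y = 0.85 × 29 × 59.32 × 285 / 420 = 992.2 mm².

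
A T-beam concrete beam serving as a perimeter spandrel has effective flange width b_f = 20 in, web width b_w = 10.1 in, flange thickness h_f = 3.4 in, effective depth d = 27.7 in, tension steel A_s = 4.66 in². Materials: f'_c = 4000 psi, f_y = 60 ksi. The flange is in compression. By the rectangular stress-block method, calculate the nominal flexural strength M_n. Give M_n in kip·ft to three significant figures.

Tension: T = A_s f_y = 4.66 × 60 = 279.6 kips.
Try a within the flange: a = T/(0.85 f'_c b_f) = 279.6/(0.85 × 4 × 20) = 4.112 in.
a = 4.112 > h_f = 3.4 in: the block extends into the web. Split into flange-overhang and web parts.
C_f = 0.85 f'_c (b_f − b_w) h_f = 0.85 × 4 × (20 − 10.1) × 3.4 = 114.4 kips.
Remaining web compression depth: a_w = (T − C_f)/(0.85 f'_c b_w) = (279.6 − 114.4)/(0.85 × 4 × 10.1) = 4.811 in.
M_n = C_f(d − h_f/2) + (T − C_f)(d − a_w/2) = 114.4 × (27.7 − 1.7) + 165.2 × (27.7 − 2.4055) = 2974.4 + 4178.7 = 7153.1 kip·in.
M_n = 7153.1/12 = 596.09 kip·ft.

M_n ≈ 596 kip·ft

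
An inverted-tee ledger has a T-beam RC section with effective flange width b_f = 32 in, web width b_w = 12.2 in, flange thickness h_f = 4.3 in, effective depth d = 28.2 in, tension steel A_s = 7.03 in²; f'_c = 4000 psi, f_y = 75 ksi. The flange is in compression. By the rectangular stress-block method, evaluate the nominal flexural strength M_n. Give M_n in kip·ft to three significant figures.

M_n ≈ 1130 kip·ft

Tension: T = A_s f_y = 7.03 × 75 = 527.25 kips.
Try a within the flange: a = T/(0.85 f'_c b_f) = 527.25/(0.85 × 4 × 32) = 4.846 in.
a = 4.846 > h_f = 4.3 in: the block extends into the web. Split into flange-overhang and web parts.
C_f = 0.85 f'_c (b_f − b_w) h_f = 0.85 × 4 × (32 − 12.2) × 4.3 = 289.5 kips.
Remaining web compression depth: a_w = (T − C_f)/(0.85 f'_c b_w) = (527.25 − 289.5)/(0.85 × 4 × 12.2) = 5.732 in.
M_n = C_f(d − h_f/2) + (T − C_f)(d − a_w/2) = 289.5 × (28.2 − 2.15) + 237.75 × (28.2 − 2.866) = 7541.5 + 6023.2 = 13564.7 kip·in.
M_n = 13564.7/12 = 1130.39 kip·ft.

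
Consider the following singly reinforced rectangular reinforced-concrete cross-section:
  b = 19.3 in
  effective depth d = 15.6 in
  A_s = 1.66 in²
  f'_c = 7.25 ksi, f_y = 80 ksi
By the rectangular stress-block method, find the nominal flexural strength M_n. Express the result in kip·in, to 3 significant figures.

T = A_s f_y = 1.66 × 80 = 132.8 kips.
a = T/(0.85 f'_c b) = 132.8/(0.85 × 7.25 × 19.3) = 1.117 in.
M_n = T(d − a/2) = 132.8 × (15.6 − 0.5585) = 1997.5 kip·in.

M_n ≈ 2000 kip·in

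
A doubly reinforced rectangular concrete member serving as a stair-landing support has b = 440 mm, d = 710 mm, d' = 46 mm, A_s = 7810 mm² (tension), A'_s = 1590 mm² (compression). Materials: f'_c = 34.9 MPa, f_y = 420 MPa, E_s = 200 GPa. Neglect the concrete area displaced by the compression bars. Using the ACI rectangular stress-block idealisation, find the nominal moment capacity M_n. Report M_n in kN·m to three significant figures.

Assume both tension and compression steel yield.
Net tension couple steel: A_s − A'_s = 6220 mm².
a = (A_s − A'_s) f_y / (0.85 f'_c b) = 2612400/(0.85 × 34.9 × 440) = 200.14 mm.
c = a/β₁ = 200.14/0.801 = 249.86 mm; ε'_s = 0.003(c − d')/c = 0.0024 ≥ f_y/E_s = 0.0021, so compression steel does yield.
M_n = (A_s − A'_s) f_y (d − a/2) + A'_s f_y (d − d') = [2612400 × (710 − 100.07) + 667800 × (710 − 46)] × 10⁻⁶ = 1593.38 + 443.42 = 2036.80 kN·m.

M_n ≈ 2040 kN·m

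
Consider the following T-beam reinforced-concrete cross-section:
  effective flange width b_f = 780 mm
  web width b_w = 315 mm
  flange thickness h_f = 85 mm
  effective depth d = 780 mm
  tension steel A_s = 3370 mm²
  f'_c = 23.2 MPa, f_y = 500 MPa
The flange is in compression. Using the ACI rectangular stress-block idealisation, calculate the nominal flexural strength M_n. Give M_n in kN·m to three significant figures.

Tension: T = A_s f_y = 3370 × 500 = 1685000 N.
Try a within the flange: a = T/(0.85 f'_c b_f) = 1685000/(0.85 × 23.2 × 780) = 109.55 mm.
a = 109.55 > h_f = 85 mm: the block extends into the web. Split into flange-overhang and web parts.
C_f = 0.85 f'_c (b_f − b_w) h_f = 0.85 × 23.2 × (780 − 315) × 85 = 779433 N.
Remaining web compression depth: a_w = (T − C_f)/(0.85 f'_c b_w) = (1685000 − 779433)/(0.85 × 23.2 × 315) = 145.78 mm.
M_n = C_f(d − h_f/2) + (T − C_f)(d − a_w/2) = 779433 × (780 − 42.5) + 905567 × (780 − 72.89) = 574.83 + 640.34 = 1215.17 × 10⁶ N·mm.
M_n = 1215.17 kN·m.

M_n ≈ 1220 kN·m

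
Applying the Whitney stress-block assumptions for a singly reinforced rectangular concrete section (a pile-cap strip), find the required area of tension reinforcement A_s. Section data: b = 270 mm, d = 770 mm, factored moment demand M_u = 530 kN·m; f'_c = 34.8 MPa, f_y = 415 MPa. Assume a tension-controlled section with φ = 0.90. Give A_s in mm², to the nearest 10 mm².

A_s ≈ 1970 mm²

M_n = M_u/φ = 530/0.90 = 588.889 kN·m.
With M_n = 0.85 f'_c a b (d − a/2), solve the quadratic for a:
a = d − √(d² − 2M_n/(0.85 f'_c b)) = 770 − √(770² − 2 × 588.889×10⁶/(0.85 × 34.8 × 270)) = 102.59 mm.
A_s = 0.85 f'_c a b / f_y = 0.85 × 34.8 × 102.59 × 270 / 415 = 1974.3 mm².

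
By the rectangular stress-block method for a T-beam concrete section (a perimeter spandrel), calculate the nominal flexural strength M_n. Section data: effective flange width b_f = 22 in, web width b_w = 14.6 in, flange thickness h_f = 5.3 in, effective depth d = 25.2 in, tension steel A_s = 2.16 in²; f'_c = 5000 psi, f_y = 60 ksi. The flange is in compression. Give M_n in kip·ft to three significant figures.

M_n ≈ 265 kip·ft

Tension: T = A_s f_y = 2.16 × 60 = 129.6 kips.
Try a within the flange: a = T/(0.85 f'_c b_f) = 129.6/(0.85 × 5 × 22) = 1.386 in.
Since a = 1.386 ≤ h_f = 5.3 in, the stress block lies entirely in the flange; analyse as a rectangular beam of width b_f.
M_n = T(d − a/2) = 129.6 × (25.2 − 0.693) = 3176.1 kip·in.
M_n = 3176.1/12 = 264.68 kip·ft.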